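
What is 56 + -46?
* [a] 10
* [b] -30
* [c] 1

56 + -46 = 10
a) 10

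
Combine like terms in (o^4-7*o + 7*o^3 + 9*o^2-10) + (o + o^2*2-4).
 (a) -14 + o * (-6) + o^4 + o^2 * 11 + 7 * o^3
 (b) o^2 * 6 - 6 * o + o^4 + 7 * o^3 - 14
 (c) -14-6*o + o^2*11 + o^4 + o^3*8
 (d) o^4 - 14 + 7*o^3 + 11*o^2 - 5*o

Adding the polynomials and combining like terms:
(o^4 - 7*o + 7*o^3 + 9*o^2 - 10) + (o + o^2*2 - 4)
= -14 + o * (-6) + o^4 + o^2 * 11 + 7 * o^3
a) -14 + o * (-6) + o^4 + o^2 * 11 + 7 * o^3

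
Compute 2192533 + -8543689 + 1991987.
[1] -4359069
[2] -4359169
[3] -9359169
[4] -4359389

First: 2192533 + -8543689 = -6351156
Then: -6351156 + 1991987 = -4359169
2) -4359169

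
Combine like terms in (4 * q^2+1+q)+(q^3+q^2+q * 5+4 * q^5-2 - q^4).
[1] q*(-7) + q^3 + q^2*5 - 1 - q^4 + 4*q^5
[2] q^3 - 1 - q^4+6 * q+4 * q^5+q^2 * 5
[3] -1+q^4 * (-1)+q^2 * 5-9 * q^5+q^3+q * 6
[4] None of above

Adding the polynomials and combining like terms:
(4*q^2 + 1 + q) + (q^3 + q^2 + q*5 + 4*q^5 - 2 - q^4)
= q^3 - 1 - q^4+6 * q+4 * q^5+q^2 * 5
2) q^3 - 1 - q^4+6 * q+4 * q^5+q^2 * 5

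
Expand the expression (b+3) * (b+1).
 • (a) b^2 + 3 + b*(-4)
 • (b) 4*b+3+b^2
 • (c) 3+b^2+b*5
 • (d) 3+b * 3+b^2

Expanding (b+3) * (b+1):
= 4*b+3+b^2
b) 4*b+3+b^2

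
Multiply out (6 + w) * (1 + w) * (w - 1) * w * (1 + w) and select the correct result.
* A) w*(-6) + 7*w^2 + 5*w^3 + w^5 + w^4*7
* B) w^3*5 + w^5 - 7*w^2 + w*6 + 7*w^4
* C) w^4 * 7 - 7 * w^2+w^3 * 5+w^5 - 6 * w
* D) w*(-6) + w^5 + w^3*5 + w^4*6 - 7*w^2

Expanding (6 + w) * (1 + w) * (w - 1) * w * (1 + w):
= w^4 * 7 - 7 * w^2+w^3 * 5+w^5 - 6 * w
C) w^4 * 7 - 7 * w^2+w^3 * 5+w^5 - 6 * w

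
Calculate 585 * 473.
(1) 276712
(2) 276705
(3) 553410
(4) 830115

585 * 473 = 276705
2) 276705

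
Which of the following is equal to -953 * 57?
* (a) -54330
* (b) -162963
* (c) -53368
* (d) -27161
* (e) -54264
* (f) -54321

-953 * 57 = -54321
f) -54321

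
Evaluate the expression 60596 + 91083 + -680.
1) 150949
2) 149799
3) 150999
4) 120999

First: 60596 + 91083 = 151679
Then: 151679 + -680 = 150999
3) 150999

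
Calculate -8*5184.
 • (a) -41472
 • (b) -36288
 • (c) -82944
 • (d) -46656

-8 * 5184 = -41472
a) -41472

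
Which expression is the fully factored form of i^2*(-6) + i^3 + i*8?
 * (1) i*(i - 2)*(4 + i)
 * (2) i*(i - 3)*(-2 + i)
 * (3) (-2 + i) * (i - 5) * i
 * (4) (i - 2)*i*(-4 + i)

We need to factor i^2*(-6) + i^3 + i*8.
The factored form is (i - 2)*i*(-4 + i).
4) (i - 2)*i*(-4 + i)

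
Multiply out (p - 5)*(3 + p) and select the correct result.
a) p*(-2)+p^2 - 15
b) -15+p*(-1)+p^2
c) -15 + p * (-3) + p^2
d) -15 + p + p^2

Expanding (p - 5)*(3 + p):
= p*(-2)+p^2 - 15
a) p*(-2)+p^2 - 15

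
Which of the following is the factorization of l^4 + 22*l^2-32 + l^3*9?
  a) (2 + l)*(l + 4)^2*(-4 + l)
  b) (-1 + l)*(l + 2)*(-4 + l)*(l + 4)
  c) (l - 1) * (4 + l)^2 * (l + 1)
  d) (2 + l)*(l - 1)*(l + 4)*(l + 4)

We need to factor l^4 + 22*l^2-32 + l^3*9.
The factored form is (2 + l)*(l - 1)*(l + 4)*(l + 4).
d) (2 + l)*(l - 1)*(l + 4)*(l + 4)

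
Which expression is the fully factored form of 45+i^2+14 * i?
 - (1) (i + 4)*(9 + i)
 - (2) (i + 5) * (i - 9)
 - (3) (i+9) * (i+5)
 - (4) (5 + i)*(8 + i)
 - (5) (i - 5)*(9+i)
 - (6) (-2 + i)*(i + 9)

We need to factor 45+i^2+14 * i.
The factored form is (i+9) * (i+5).
3) (i+9) * (i+5)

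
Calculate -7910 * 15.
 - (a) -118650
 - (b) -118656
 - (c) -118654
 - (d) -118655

-7910 * 15 = -118650
a) -118650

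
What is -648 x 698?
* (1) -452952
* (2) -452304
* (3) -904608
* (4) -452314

-648 * 698 = -452304
2) -452304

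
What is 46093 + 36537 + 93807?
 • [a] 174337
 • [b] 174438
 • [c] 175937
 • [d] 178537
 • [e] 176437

First: 46093 + 36537 = 82630
Then: 82630 + 93807 = 176437
e) 176437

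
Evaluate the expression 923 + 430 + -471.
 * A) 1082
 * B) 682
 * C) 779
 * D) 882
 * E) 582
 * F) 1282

First: 923 + 430 = 1353
Then: 1353 + -471 = 882
D) 882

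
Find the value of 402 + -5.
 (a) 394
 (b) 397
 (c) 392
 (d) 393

402 + -5 = 397
b) 397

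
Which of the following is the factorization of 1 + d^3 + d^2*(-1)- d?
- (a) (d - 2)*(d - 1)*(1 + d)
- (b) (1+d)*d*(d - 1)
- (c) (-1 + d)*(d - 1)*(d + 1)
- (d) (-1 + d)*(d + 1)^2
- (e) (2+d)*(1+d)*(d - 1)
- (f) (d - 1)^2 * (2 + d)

We need to factor 1 + d^3 + d^2*(-1)- d.
The factored form is (-1 + d)*(d - 1)*(d + 1).
c) (-1 + d)*(d - 1)*(d + 1)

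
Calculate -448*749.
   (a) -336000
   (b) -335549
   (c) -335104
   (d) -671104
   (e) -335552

-448 * 749 = -335552
e) -335552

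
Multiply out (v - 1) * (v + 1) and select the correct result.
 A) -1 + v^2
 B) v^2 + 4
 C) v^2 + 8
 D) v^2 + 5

Expanding (v - 1) * (v + 1):
= -1 + v^2
A) -1 + v^2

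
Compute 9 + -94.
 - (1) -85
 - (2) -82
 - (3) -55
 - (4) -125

9 + -94 = -85
1) -85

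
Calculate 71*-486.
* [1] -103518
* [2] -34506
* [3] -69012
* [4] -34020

71 * -486 = -34506
2) -34506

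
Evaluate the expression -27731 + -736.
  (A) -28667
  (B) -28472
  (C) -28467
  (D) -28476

-27731 + -736 = -28467
C) -28467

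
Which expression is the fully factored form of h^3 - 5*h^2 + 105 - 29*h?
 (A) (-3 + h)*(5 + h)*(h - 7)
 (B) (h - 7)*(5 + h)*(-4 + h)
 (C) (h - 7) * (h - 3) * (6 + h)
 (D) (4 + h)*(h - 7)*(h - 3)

We need to factor h^3 - 5*h^2 + 105 - 29*h.
The factored form is (-3 + h)*(5 + h)*(h - 7).
A) (-3 + h)*(5 + h)*(h - 7)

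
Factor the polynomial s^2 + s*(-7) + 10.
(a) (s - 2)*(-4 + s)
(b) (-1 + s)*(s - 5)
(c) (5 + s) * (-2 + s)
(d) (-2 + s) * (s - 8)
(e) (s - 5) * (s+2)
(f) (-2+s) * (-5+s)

We need to factor s^2 + s*(-7) + 10.
The factored form is (-2+s) * (-5+s).
f) (-2+s) * (-5+s)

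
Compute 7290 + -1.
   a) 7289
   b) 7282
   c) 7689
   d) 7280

7290 + -1 = 7289
a) 7289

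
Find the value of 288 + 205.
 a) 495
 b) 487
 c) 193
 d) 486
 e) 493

288 + 205 = 493
e) 493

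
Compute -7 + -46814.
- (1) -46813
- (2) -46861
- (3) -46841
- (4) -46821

-7 + -46814 = -46821
4) -46821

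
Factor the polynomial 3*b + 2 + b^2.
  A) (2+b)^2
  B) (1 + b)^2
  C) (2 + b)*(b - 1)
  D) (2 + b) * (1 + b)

We need to factor 3*b + 2 + b^2.
The factored form is (2 + b) * (1 + b).
D) (2 + b) * (1 + b)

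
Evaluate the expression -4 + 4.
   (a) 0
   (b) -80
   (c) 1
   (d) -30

-4 + 4 = 0
a) 0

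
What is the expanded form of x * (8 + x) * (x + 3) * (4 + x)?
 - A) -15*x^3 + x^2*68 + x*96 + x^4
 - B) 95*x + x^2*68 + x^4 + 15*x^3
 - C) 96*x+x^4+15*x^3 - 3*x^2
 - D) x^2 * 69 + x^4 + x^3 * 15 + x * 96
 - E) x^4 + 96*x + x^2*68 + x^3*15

Expanding x * (8 + x) * (x + 3) * (4 + x):
= x^4 + 96*x + x^2*68 + x^3*15
E) x^4 + 96*x + x^2*68 + x^3*15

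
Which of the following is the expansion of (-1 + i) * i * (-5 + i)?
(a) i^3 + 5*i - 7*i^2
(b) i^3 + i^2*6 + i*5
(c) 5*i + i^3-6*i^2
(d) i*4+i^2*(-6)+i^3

Expanding (-1 + i) * i * (-5 + i):
= 5*i + i^3-6*i^2
c) 5*i + i^3-6*i^2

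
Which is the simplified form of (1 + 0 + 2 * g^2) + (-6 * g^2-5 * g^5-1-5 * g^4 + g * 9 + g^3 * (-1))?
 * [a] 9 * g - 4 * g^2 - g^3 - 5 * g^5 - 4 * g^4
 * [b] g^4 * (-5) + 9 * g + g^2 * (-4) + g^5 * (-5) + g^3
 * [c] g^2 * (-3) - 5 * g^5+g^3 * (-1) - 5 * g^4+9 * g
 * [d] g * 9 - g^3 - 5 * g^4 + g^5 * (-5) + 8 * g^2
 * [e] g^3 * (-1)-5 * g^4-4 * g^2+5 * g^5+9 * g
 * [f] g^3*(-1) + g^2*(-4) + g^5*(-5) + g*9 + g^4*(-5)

Adding the polynomials and combining like terms:
(1 + 0 + 2*g^2) + (-6*g^2 - 5*g^5 - 1 - 5*g^4 + g*9 + g^3*(-1))
= g^3*(-1) + g^2*(-4) + g^5*(-5) + g*9 + g^4*(-5)
f) g^3*(-1) + g^2*(-4) + g^5*(-5) + g*9 + g^4*(-5)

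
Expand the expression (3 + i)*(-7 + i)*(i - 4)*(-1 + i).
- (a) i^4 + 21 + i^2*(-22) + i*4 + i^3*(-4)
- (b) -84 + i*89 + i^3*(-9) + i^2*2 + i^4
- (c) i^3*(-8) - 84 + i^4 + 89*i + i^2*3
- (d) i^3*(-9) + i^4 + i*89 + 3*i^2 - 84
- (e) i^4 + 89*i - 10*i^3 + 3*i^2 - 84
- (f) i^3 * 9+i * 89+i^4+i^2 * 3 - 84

Expanding (3 + i)*(-7 + i)*(i - 4)*(-1 + i):
= i^3*(-9) + i^4 + i*89 + 3*i^2 - 84
d) i^3*(-9) + i^4 + i*89 + 3*i^2 - 84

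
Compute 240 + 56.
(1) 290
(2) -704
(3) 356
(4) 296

240 + 56 = 296
4) 296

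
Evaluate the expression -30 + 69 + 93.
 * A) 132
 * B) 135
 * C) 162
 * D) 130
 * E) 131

First: -30 + 69 = 39
Then: 39 + 93 = 132
A) 132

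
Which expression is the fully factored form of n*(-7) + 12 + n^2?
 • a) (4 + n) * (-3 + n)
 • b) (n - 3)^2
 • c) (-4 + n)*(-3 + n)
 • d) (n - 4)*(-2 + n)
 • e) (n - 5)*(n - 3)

We need to factor n*(-7) + 12 + n^2.
The factored form is (-4 + n)*(-3 + n).
c) (-4 + n)*(-3 + n)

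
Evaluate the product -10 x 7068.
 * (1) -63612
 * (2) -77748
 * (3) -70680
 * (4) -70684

-10 * 7068 = -70680
3) -70680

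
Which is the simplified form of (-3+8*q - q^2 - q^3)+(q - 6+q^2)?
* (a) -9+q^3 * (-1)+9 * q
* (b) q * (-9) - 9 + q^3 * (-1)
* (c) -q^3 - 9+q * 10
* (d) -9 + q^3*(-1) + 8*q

Adding the polynomials and combining like terms:
(-3 + 8*q - q^2 - q^3) + (q - 6 + q^2)
= -9+q^3 * (-1)+9 * q
a) -9+q^3 * (-1)+9 * q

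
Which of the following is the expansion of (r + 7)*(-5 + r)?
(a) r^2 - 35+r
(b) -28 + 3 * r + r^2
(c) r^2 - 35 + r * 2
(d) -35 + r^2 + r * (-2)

Expanding (r + 7)*(-5 + r):
= r^2 - 35 + r * 2
c) r^2 - 35 + r * 2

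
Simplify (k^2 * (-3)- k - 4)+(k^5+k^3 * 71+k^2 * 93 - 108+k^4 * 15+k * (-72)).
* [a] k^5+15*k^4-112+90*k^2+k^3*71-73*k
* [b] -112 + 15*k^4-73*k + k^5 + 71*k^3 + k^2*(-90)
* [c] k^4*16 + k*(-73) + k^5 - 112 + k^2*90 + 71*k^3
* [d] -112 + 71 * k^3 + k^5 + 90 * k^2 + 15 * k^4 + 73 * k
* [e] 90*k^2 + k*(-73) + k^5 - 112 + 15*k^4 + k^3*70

Adding the polynomials and combining like terms:
(k^2*(-3) - k - 4) + (k^5 + k^3*71 + k^2*93 - 108 + k^4*15 + k*(-72))
= k^5+15*k^4-112+90*k^2+k^3*71-73*k
a) k^5+15*k^4-112+90*k^2+k^3*71-73*k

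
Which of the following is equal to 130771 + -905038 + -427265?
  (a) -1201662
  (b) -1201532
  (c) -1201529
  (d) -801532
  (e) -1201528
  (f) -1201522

First: 130771 + -905038 = -774267
Then: -774267 + -427265 = -1201532
b) -1201532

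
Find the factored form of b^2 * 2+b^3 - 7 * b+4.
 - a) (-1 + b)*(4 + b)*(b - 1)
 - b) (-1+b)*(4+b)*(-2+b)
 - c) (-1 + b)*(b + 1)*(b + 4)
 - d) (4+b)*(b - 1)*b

We need to factor b^2 * 2+b^3 - 7 * b+4.
The factored form is (-1 + b)*(4 + b)*(b - 1).
a) (-1 + b)*(4 + b)*(b - 1)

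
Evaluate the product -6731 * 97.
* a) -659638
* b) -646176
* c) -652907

-6731 * 97 = -652907
c) -652907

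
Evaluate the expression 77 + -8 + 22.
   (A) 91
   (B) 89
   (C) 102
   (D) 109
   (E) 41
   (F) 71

First: 77 + -8 = 69
Then: 69 + 22 = 91
A) 91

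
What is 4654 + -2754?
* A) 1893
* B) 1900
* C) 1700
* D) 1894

4654 + -2754 = 1900
B) 1900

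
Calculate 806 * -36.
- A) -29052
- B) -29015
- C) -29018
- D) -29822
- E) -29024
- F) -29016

806 * -36 = -29016
F) -29016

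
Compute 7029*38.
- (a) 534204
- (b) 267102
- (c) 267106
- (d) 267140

7029 * 38 = 267102
b) 267102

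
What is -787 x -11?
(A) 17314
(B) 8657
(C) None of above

-787 * -11 = 8657
B) 8657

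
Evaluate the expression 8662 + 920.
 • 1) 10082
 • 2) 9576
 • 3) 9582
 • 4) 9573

8662 + 920 = 9582
3) 9582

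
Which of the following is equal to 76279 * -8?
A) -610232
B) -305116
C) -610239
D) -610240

76279 * -8 = -610232
A) -610232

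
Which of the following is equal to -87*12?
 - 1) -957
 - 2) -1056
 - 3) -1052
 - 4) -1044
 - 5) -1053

-87 * 12 = -1044
4) -1044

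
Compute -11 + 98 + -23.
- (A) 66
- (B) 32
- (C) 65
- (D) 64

First: -11 + 98 = 87
Then: 87 + -23 = 64
D) 64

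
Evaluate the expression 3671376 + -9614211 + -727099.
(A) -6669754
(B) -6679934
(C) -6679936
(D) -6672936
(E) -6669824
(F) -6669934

First: 3671376 + -9614211 = -5942835
Then: -5942835 + -727099 = -6669934
F) -6669934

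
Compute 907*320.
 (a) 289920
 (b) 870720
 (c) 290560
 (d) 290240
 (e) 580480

907 * 320 = 290240
d) 290240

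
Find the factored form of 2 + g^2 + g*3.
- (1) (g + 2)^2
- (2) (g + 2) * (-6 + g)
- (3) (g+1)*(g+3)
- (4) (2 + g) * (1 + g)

We need to factor 2 + g^2 + g*3.
The factored form is (2 + g) * (1 + g).
4) (2 + g) * (1 + g)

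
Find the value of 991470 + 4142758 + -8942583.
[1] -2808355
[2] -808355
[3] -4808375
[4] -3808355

First: 991470 + 4142758 = 5134228
Then: 5134228 + -8942583 = -3808355
4) -3808355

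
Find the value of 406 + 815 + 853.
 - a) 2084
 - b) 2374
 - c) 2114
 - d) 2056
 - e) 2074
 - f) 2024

First: 406 + 815 = 1221
Then: 1221 + 853 = 2074
e) 2074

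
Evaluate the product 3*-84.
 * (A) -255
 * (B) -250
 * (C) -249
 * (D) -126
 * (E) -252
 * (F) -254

3 * -84 = -252
E) -252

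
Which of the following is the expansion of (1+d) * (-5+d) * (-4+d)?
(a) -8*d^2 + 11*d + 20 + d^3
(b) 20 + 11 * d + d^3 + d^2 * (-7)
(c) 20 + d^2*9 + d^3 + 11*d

Expanding (1+d) * (-5+d) * (-4+d):
= -8*d^2 + 11*d + 20 + d^3
a) -8*d^2 + 11*d + 20 + d^3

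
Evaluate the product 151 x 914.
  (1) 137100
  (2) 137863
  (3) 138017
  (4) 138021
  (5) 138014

151 * 914 = 138014
5) 138014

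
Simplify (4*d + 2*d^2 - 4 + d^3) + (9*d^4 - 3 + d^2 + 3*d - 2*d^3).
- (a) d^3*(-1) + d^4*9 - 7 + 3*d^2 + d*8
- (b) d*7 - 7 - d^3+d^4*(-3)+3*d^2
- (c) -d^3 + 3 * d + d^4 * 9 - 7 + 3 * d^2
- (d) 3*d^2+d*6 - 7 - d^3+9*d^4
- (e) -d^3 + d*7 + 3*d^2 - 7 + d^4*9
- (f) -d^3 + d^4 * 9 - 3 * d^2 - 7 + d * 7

Adding the polynomials and combining like terms:
(4*d + 2*d^2 - 4 + d^3) + (9*d^4 - 3 + d^2 + 3*d - 2*d^3)
= -d^3 + d*7 + 3*d^2 - 7 + d^4*9
e) -d^3 + d*7 + 3*d^2 - 7 + d^4*9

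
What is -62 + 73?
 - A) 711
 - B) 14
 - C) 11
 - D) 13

-62 + 73 = 11
C) 11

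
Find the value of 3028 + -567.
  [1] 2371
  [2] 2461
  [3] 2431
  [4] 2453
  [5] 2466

3028 + -567 = 2461
2) 2461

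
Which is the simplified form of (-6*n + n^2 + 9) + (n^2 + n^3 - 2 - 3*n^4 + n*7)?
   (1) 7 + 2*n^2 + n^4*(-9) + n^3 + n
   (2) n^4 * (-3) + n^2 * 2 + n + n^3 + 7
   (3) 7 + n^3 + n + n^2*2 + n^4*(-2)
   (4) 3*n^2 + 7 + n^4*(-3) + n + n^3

Adding the polynomials and combining like terms:
(-6*n + n^2 + 9) + (n^2 + n^3 - 2 - 3*n^4 + n*7)
= n^4 * (-3) + n^2 * 2 + n + n^3 + 7
2) n^4 * (-3) + n^2 * 2 + n + n^3 + 7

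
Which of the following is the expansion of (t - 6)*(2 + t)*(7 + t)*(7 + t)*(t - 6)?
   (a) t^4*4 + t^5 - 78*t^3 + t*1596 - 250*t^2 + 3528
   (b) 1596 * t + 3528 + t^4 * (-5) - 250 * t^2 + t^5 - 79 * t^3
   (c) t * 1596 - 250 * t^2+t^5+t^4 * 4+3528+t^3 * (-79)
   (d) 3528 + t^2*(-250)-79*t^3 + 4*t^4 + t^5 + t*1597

Expanding (t - 6)*(2 + t)*(7 + t)*(7 + t)*(t - 6):
= t * 1596 - 250 * t^2+t^5+t^4 * 4+3528+t^3 * (-79)
c) t * 1596 - 250 * t^2+t^5+t^4 * 4+3528+t^3 * (-79)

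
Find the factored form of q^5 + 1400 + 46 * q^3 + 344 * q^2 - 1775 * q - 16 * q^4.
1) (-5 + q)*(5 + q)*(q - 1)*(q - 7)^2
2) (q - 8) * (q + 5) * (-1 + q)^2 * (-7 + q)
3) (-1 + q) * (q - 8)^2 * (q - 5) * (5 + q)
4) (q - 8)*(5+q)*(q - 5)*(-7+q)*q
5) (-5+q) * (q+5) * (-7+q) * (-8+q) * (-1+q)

We need to factor q^5 + 1400 + 46 * q^3 + 344 * q^2 - 1775 * q - 16 * q^4.
The factored form is (-5+q) * (q+5) * (-7+q) * (-8+q) * (-1+q).
5) (-5+q) * (q+5) * (-7+q) * (-8+q) * (-1+q)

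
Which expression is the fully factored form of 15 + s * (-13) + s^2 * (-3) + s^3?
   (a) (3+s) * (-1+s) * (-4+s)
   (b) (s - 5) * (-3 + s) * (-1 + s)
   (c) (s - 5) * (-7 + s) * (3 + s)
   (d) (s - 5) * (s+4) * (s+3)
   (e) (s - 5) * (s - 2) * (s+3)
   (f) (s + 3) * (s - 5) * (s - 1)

We need to factor 15 + s * (-13) + s^2 * (-3) + s^3.
The factored form is (s + 3) * (s - 5) * (s - 1).
f) (s + 3) * (s - 5) * (s - 1)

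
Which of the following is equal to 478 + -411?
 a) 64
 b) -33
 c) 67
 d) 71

478 + -411 = 67
c) 67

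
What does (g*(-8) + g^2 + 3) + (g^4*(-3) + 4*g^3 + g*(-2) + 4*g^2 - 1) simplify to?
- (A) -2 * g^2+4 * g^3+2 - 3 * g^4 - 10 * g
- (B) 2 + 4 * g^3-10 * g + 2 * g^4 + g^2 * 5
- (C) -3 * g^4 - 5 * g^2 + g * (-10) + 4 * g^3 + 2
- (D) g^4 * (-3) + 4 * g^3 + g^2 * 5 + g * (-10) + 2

Adding the polynomials and combining like terms:
(g*(-8) + g^2 + 3) + (g^4*(-3) + 4*g^3 + g*(-2) + 4*g^2 - 1)
= g^4 * (-3) + 4 * g^3 + g^2 * 5 + g * (-10) + 2
D) g^4 * (-3) + 4 * g^3 + g^2 * 5 + g * (-10) + 2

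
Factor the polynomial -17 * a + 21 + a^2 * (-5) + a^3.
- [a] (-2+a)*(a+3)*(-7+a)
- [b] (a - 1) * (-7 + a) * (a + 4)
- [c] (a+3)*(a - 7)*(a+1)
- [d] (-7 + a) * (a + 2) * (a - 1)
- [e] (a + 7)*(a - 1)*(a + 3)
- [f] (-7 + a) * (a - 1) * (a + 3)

We need to factor -17 * a + 21 + a^2 * (-5) + a^3.
The factored form is (-7 + a) * (a - 1) * (a + 3).
f) (-7 + a) * (a - 1) * (a + 3)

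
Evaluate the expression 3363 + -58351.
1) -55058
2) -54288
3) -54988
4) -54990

3363 + -58351 = -54988
3) -54988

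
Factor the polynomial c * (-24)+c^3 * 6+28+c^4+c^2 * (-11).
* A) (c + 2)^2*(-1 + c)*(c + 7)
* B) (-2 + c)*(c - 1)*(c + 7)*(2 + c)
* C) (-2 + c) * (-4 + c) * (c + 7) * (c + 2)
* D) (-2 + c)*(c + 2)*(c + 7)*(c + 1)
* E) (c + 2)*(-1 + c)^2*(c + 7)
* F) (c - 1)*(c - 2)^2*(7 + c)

We need to factor c * (-24)+c^3 * 6+28+c^4+c^2 * (-11).
The factored form is (-2 + c)*(c - 1)*(c + 7)*(2 + c).
B) (-2 + c)*(c - 1)*(c + 7)*(2 + c)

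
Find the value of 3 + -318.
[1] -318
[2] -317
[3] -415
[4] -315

3 + -318 = -315
4) -315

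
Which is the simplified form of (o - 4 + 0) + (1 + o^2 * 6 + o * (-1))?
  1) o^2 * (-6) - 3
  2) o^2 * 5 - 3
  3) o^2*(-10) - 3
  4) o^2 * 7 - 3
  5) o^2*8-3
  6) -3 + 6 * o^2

Adding the polynomials and combining like terms:
(o - 4 + 0) + (1 + o^2*6 + o*(-1))
= -3 + 6 * o^2
6) -3 + 6 * o^2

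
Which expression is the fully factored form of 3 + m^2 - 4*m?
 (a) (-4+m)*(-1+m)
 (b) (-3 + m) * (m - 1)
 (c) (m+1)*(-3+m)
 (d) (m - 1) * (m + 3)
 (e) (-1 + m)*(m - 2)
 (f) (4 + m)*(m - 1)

We need to factor 3 + m^2 - 4*m.
The factored form is (-3 + m) * (m - 1).
b) (-3 + m) * (m - 1)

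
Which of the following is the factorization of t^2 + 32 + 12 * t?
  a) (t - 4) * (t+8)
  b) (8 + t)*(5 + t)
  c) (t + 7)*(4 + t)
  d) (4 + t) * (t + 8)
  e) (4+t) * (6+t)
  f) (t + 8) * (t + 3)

We need to factor t^2 + 32 + 12 * t.
The factored form is (4 + t) * (t + 8).
d) (4 + t) * (t + 8)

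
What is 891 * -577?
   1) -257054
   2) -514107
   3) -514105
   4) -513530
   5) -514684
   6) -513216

891 * -577 = -514107
2) -514107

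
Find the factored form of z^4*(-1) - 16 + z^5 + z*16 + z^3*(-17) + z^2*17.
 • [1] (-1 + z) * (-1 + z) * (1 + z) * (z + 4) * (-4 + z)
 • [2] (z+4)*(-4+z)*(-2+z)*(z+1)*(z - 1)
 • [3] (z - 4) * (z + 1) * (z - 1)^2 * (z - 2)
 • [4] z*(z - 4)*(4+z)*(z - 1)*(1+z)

We need to factor z^4*(-1) - 16 + z^5 + z*16 + z^3*(-17) + z^2*17.
The factored form is (-1 + z) * (-1 + z) * (1 + z) * (z + 4) * (-4 + z).
1) (-1 + z) * (-1 + z) * (1 + z) * (z + 4) * (-4 + z)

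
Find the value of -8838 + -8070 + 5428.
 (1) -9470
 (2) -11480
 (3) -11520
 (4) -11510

First: -8838 + -8070 = -16908
Then: -16908 + 5428 = -11480
2) -11480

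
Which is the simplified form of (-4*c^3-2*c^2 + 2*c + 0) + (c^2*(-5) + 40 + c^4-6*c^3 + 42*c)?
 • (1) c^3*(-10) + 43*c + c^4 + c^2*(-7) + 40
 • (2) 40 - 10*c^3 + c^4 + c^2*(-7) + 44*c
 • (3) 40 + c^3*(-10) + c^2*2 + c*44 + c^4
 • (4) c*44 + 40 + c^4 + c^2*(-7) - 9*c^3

Adding the polynomials and combining like terms:
(-4*c^3 - 2*c^2 + 2*c + 0) + (c^2*(-5) + 40 + c^4 - 6*c^3 + 42*c)
= 40 - 10*c^3 + c^4 + c^2*(-7) + 44*c
2) 40 - 10*c^3 + c^4 + c^2*(-7) + 44*c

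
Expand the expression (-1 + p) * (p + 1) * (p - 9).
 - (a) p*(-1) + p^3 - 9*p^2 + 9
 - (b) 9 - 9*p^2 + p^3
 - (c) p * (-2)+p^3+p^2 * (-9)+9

Expanding (-1 + p) * (p + 1) * (p - 9):
= p*(-1) + p^3 - 9*p^2 + 9
a) p*(-1) + p^3 - 9*p^2 + 9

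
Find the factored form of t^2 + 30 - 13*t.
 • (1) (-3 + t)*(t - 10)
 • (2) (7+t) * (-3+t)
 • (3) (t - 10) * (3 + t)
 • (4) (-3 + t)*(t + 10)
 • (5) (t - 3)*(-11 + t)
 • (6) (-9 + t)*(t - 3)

We need to factor t^2 + 30 - 13*t.
The factored form is (-3 + t)*(t - 10).
1) (-3 + t)*(t - 10)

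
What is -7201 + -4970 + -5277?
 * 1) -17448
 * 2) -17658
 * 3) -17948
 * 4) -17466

First: -7201 + -4970 = -12171
Then: -12171 + -5277 = -17448
1) -17448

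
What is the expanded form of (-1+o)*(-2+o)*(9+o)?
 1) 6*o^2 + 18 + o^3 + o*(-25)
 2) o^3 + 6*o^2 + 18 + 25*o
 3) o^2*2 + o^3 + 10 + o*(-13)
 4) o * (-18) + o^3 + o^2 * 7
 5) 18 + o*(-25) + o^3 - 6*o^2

Expanding (-1+o)*(-2+o)*(9+o):
= 6*o^2 + 18 + o^3 + o*(-25)
1) 6*o^2 + 18 + o^3 + o*(-25)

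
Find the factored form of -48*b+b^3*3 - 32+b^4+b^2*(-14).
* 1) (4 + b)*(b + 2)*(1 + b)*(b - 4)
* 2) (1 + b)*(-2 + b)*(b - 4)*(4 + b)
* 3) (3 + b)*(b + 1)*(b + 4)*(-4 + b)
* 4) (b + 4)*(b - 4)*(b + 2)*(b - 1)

We need to factor -48*b+b^3*3 - 32+b^4+b^2*(-14).
The factored form is (4 + b)*(b + 2)*(1 + b)*(b - 4).
1) (4 + b)*(b + 2)*(1 + b)*(b - 4)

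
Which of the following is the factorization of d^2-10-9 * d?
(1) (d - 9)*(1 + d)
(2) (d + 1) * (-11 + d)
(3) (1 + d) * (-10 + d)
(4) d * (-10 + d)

We need to factor d^2-10-9 * d.
The factored form is (1 + d) * (-10 + d).
3) (1 + d) * (-10 + d)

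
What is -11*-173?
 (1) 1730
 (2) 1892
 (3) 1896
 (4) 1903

-11 * -173 = 1903
4) 1903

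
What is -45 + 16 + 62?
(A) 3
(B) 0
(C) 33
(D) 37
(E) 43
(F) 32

First: -45 + 16 = -29
Then: -29 + 62 = 33
C) 33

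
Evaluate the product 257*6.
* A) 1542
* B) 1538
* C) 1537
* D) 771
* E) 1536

257 * 6 = 1542
A) 1542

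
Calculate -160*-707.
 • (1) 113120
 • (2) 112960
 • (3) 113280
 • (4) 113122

-160 * -707 = 113120
1) 113120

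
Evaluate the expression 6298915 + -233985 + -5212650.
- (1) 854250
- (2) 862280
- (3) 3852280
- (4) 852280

First: 6298915 + -233985 = 6064930
Then: 6064930 + -5212650 = 852280
4) 852280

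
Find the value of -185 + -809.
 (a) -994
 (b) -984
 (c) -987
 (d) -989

-185 + -809 = -994
a) -994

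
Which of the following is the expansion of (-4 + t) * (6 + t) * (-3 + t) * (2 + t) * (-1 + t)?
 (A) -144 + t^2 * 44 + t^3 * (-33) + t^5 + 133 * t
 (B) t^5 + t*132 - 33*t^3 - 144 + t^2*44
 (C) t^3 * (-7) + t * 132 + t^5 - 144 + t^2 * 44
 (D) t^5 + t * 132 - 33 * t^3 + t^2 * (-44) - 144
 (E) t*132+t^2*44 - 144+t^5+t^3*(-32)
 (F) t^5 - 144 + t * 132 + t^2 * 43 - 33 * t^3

Expanding (-4 + t) * (6 + t) * (-3 + t) * (2 + t) * (-1 + t):
= t^5 + t*132 - 33*t^3 - 144 + t^2*44
B) t^5 + t*132 - 33*t^3 - 144 + t^2*44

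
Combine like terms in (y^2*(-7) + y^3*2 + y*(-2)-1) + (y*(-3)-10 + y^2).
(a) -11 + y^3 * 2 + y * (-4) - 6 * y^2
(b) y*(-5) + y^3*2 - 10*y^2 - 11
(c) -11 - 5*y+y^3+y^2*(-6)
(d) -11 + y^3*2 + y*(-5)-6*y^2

Adding the polynomials and combining like terms:
(y^2*(-7) + y^3*2 + y*(-2) - 1) + (y*(-3) - 10 + y^2)
= -11 + y^3*2 + y*(-5)-6*y^2
d) -11 + y^3*2 + y*(-5)-6*y^2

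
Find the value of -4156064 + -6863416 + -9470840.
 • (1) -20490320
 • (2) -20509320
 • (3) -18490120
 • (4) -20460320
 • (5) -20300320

First: -4156064 + -6863416 = -11019480
Then: -11019480 + -9470840 = -20490320
1) -20490320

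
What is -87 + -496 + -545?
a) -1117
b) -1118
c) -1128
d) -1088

First: -87 + -496 = -583
Then: -583 + -545 = -1128
c) -1128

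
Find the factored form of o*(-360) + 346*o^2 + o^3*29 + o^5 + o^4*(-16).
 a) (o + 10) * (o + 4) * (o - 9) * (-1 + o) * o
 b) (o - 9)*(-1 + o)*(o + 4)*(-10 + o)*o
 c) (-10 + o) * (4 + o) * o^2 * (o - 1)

We need to factor o*(-360) + 346*o^2 + o^3*29 + o^5 + o^4*(-16).
The factored form is (o - 9)*(-1 + o)*(o + 4)*(-10 + o)*o.
b) (o - 9)*(-1 + o)*(o + 4)*(-10 + o)*o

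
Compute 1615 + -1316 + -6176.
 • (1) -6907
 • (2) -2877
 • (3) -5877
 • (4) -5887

First: 1615 + -1316 = 299
Then: 299 + -6176 = -5877
3) -5877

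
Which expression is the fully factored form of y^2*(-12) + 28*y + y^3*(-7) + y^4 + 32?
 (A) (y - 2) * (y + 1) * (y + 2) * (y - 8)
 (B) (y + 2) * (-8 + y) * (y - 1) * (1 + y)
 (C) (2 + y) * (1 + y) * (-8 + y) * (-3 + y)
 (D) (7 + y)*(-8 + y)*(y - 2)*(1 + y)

We need to factor y^2*(-12) + 28*y + y^3*(-7) + y^4 + 32.
The factored form is (y - 2) * (y + 1) * (y + 2) * (y - 8).
A) (y - 2) * (y + 1) * (y + 2) * (y - 8)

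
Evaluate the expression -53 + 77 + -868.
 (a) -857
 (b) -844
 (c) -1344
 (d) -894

First: -53 + 77 = 24
Then: 24 + -868 = -844
b) -844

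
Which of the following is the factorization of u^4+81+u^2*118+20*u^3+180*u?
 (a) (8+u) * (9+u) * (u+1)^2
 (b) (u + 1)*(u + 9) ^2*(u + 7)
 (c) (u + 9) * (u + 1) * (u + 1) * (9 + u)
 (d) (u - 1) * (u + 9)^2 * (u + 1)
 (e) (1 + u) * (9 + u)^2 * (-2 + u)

We need to factor u^4+81+u^2*118+20*u^3+180*u.
The factored form is (u + 9) * (u + 1) * (u + 1) * (9 + u).
c) (u + 9) * (u + 1) * (u + 1) * (9 + u)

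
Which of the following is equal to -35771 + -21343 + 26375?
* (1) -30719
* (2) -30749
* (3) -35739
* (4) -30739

First: -35771 + -21343 = -57114
Then: -57114 + 26375 = -30739
4) -30739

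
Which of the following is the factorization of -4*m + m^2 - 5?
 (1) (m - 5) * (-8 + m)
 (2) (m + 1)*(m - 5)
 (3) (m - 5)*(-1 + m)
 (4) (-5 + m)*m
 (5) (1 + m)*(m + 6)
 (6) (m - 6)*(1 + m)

We need to factor -4*m + m^2 - 5.
The factored form is (m + 1)*(m - 5).
2) (m + 1)*(m - 5)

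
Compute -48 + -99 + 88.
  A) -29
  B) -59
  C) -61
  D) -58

First: -48 + -99 = -147
Then: -147 + 88 = -59
B) -59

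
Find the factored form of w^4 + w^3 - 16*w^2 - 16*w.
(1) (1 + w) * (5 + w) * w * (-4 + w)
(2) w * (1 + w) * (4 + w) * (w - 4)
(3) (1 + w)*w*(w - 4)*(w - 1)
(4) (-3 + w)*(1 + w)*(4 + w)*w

We need to factor w^4 + w^3 - 16*w^2 - 16*w.
The factored form is w * (1 + w) * (4 + w) * (w - 4).
2) w * (1 + w) * (4 + w) * (w - 4)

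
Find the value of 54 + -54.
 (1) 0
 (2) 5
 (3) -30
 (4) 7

54 + -54 = 0
1) 0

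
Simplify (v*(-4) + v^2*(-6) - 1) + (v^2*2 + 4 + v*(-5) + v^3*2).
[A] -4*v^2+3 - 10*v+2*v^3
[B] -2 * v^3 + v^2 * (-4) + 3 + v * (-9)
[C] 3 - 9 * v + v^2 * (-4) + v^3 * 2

Adding the polynomials and combining like terms:
(v*(-4) + v^2*(-6) - 1) + (v^2*2 + 4 + v*(-5) + v^3*2)
= 3 - 9 * v + v^2 * (-4) + v^3 * 2
C) 3 - 9 * v + v^2 * (-4) + v^3 * 2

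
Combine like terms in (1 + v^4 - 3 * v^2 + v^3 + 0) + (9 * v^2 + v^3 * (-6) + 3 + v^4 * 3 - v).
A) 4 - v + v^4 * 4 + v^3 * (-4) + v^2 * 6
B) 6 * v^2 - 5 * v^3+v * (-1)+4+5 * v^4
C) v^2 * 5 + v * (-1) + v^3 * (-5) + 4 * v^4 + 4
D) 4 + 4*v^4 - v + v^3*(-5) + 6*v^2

Adding the polynomials and combining like terms:
(1 + v^4 - 3*v^2 + v^3 + 0) + (9*v^2 + v^3*(-6) + 3 + v^4*3 - v)
= 4 + 4*v^4 - v + v^3*(-5) + 6*v^2
D) 4 + 4*v^4 - v + v^3*(-5) + 6*v^2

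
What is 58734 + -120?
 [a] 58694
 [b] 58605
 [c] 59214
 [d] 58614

58734 + -120 = 58614
d) 58614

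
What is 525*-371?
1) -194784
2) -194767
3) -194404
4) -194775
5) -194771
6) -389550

525 * -371 = -194775
4) -194775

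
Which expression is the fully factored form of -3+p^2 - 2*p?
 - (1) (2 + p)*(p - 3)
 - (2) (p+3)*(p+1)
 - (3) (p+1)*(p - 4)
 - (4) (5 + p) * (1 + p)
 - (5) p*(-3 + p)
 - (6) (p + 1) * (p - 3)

We need to factor -3+p^2 - 2*p.
The factored form is (p + 1) * (p - 3).
6) (p + 1) * (p - 3)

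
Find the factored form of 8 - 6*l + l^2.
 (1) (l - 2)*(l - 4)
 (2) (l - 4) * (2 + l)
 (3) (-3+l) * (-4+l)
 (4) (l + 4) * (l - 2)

We need to factor 8 - 6*l + l^2.
The factored form is (l - 2)*(l - 4).
1) (l - 2)*(l - 4)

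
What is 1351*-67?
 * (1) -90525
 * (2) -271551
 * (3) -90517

1351 * -67 = -90517
3) -90517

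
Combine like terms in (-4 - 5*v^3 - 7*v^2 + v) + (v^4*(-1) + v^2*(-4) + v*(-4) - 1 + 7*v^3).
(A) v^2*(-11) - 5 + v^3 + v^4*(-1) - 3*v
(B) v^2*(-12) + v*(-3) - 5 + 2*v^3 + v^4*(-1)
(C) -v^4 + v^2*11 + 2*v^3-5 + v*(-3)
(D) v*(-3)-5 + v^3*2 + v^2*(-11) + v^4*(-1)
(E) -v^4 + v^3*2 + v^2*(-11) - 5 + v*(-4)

Adding the polynomials and combining like terms:
(-4 - 5*v^3 - 7*v^2 + v) + (v^4*(-1) + v^2*(-4) + v*(-4) - 1 + 7*v^3)
= v*(-3)-5 + v^3*2 + v^2*(-11) + v^4*(-1)
D) v*(-3)-5 + v^3*2 + v^2*(-11) + v^4*(-1)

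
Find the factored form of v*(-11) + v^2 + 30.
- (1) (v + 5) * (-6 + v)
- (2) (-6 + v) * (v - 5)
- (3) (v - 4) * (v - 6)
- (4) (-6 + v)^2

We need to factor v*(-11) + v^2 + 30.
The factored form is (-6 + v) * (v - 5).
2) (-6 + v) * (v - 5)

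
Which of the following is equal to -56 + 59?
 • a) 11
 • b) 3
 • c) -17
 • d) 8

-56 + 59 = 3
b) 3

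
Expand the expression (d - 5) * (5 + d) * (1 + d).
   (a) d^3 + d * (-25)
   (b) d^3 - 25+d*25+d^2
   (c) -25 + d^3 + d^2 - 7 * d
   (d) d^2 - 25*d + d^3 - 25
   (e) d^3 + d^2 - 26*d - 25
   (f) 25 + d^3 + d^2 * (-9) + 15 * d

Expanding (d - 5) * (5 + d) * (1 + d):
= d^2 - 25*d + d^3 - 25
d) d^2 - 25*d + d^3 - 25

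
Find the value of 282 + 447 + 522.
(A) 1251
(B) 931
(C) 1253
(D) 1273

First: 282 + 447 = 729
Then: 729 + 522 = 1251
A) 1251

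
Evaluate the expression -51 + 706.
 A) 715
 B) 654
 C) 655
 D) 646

-51 + 706 = 655
C) 655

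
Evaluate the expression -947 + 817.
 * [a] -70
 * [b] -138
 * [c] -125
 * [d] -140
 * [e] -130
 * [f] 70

-947 + 817 = -130
e) -130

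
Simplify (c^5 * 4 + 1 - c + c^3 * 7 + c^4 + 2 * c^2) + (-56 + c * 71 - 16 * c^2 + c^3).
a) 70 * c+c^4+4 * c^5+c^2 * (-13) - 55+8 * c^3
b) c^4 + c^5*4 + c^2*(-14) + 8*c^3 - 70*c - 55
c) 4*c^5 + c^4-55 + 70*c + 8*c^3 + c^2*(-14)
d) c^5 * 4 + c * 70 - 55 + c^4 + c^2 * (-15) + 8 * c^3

Adding the polynomials and combining like terms:
(c^5*4 + 1 - c + c^3*7 + c^4 + 2*c^2) + (-56 + c*71 - 16*c^2 + c^3)
= 4*c^5 + c^4-55 + 70*c + 8*c^3 + c^2*(-14)
c) 4*c^5 + c^4-55 + 70*c + 8*c^3 + c^2*(-14)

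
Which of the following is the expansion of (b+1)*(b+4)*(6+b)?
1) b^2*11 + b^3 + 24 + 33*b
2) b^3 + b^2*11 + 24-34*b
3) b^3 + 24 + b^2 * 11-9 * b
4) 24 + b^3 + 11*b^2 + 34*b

Expanding (b+1)*(b+4)*(6+b):
= 24 + b^3 + 11*b^2 + 34*b
4) 24 + b^3 + 11*b^2 + 34*b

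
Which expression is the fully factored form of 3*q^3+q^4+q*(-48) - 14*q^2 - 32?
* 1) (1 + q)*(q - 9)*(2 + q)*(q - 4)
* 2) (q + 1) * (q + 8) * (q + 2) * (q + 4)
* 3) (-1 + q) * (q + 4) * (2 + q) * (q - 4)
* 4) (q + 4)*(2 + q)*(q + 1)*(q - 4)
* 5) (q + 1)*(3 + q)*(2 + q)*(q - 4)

We need to factor 3*q^3+q^4+q*(-48) - 14*q^2 - 32.
The factored form is (q + 4)*(2 + q)*(q + 1)*(q - 4).
4) (q + 4)*(2 + q)*(q + 1)*(q - 4)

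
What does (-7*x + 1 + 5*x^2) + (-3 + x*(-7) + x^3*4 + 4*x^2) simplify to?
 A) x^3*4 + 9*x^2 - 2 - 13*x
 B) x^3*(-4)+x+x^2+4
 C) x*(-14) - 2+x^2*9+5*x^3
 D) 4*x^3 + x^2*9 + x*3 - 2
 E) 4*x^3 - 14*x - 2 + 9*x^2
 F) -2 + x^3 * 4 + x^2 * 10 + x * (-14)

Adding the polynomials and combining like terms:
(-7*x + 1 + 5*x^2) + (-3 + x*(-7) + x^3*4 + 4*x^2)
= 4*x^3 - 14*x - 2 + 9*x^2
E) 4*x^3 - 14*x - 2 + 9*x^2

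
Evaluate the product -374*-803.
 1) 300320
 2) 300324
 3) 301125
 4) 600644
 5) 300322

-374 * -803 = 300322
5) 300322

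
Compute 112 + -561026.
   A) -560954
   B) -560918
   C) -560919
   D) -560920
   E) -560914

112 + -561026 = -560914
E) -560914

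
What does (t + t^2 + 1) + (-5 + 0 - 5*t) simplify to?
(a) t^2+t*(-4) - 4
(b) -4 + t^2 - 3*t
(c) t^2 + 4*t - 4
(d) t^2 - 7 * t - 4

Adding the polynomials and combining like terms:
(t + t^2 + 1) + (-5 + 0 - 5*t)
= t^2+t*(-4) - 4
a) t^2+t*(-4) - 4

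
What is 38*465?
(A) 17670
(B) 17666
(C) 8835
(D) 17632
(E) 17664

38 * 465 = 17670
A) 17670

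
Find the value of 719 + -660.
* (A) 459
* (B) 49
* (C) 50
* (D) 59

719 + -660 = 59
D) 59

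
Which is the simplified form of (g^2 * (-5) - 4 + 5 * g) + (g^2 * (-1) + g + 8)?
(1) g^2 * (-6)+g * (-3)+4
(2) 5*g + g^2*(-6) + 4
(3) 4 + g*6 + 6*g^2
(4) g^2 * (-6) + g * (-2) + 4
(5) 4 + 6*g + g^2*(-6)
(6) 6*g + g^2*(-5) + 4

Adding the polynomials and combining like terms:
(g^2*(-5) - 4 + 5*g) + (g^2*(-1) + g + 8)
= 4 + 6*g + g^2*(-6)
5) 4 + 6*g + g^2*(-6)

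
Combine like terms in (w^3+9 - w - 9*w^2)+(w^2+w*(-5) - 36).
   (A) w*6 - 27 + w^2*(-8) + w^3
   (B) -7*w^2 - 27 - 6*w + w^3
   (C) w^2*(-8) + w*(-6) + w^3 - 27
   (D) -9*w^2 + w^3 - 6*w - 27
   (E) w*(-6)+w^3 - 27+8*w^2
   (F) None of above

Adding the polynomials and combining like terms:
(w^3 + 9 - w - 9*w^2) + (w^2 + w*(-5) - 36)
= w^2*(-8) + w*(-6) + w^3 - 27
C) w^2*(-8) + w*(-6) + w^3 - 27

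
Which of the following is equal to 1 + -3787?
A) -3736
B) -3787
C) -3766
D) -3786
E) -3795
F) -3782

1 + -3787 = -3786
D) -3786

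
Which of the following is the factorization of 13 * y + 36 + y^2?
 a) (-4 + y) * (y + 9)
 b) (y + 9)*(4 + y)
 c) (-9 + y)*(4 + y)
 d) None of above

We need to factor 13 * y + 36 + y^2.
The factored form is (y + 9)*(4 + y).
b) (y + 9)*(4 + y)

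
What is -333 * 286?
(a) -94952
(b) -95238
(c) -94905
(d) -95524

-333 * 286 = -95238
b) -95238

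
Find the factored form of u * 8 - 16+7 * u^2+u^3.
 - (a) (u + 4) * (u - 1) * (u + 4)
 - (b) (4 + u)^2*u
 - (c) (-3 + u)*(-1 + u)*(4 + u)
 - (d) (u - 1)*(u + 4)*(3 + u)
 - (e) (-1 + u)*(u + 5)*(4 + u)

We need to factor u * 8 - 16+7 * u^2+u^3.
The factored form is (u + 4) * (u - 1) * (u + 4).
a) (u + 4) * (u - 1) * (u + 4)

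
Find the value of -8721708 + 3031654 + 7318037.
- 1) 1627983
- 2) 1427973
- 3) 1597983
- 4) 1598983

First: -8721708 + 3031654 = -5690054
Then: -5690054 + 7318037 = 1627983
1) 1627983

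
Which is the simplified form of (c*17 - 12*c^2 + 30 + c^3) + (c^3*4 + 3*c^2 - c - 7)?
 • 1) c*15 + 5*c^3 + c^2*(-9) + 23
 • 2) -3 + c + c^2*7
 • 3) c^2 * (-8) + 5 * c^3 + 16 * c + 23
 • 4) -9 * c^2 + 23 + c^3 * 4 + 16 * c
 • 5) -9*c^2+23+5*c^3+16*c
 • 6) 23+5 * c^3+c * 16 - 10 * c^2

Adding the polynomials and combining like terms:
(c*17 - 12*c^2 + 30 + c^3) + (c^3*4 + 3*c^2 - c - 7)
= -9*c^2+23+5*c^3+16*c
5) -9*c^2+23+5*c^3+16*c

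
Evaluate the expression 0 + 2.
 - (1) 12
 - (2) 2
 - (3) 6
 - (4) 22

0 + 2 = 2
2) 2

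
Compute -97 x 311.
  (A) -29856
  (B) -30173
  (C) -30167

-97 * 311 = -30167
C) -30167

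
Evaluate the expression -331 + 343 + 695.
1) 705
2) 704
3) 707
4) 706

First: -331 + 343 = 12
Then: 12 + 695 = 707
3) 707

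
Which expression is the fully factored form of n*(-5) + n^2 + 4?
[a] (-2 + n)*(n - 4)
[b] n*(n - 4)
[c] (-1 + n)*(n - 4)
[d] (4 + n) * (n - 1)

We need to factor n*(-5) + n^2 + 4.
The factored form is (-1 + n)*(n - 4).
c) (-1 + n)*(n - 4)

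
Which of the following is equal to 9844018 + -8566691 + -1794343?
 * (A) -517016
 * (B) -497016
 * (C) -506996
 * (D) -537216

First: 9844018 + -8566691 = 1277327
Then: 1277327 + -1794343 = -517016
A) -517016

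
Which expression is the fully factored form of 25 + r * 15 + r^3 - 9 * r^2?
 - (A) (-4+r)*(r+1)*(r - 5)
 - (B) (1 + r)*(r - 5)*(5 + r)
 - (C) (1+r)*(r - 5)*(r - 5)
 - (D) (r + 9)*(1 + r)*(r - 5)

We need to factor 25 + r * 15 + r^3 - 9 * r^2.
The factored form is (1+r)*(r - 5)*(r - 5).
C) (1+r)*(r - 5)*(r - 5)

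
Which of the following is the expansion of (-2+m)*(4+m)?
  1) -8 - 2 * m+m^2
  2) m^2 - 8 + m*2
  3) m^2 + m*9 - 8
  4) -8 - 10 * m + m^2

Expanding (-2+m)*(4+m):
= m^2 - 8 + m*2
2) m^2 - 8 + m*2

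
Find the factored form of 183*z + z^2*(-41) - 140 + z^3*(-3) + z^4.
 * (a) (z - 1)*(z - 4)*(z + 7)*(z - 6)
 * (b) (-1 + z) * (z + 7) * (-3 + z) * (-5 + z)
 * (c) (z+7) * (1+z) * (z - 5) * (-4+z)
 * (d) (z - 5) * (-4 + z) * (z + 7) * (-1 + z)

We need to factor 183*z + z^2*(-41) - 140 + z^3*(-3) + z^4.
The factored form is (z - 5) * (-4 + z) * (z + 7) * (-1 + z).
d) (z - 5) * (-4 + z) * (z + 7) * (-1 + z)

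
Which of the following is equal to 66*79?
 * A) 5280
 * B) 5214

66 * 79 = 5214
B) 5214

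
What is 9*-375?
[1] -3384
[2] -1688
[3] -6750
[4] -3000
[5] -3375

9 * -375 = -3375
5) -3375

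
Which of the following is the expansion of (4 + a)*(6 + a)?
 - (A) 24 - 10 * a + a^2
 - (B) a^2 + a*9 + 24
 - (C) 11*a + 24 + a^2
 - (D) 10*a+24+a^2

Expanding (4 + a)*(6 + a):
= 10*a+24+a^2
D) 10*a+24+a^2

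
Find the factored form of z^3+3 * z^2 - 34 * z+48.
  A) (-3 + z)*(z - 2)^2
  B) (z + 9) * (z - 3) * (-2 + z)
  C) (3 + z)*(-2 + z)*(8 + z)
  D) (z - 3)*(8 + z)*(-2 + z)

We need to factor z^3+3 * z^2 - 34 * z+48.
The factored form is (z - 3)*(8 + z)*(-2 + z).
D) (z - 3)*(8 + z)*(-2 + z)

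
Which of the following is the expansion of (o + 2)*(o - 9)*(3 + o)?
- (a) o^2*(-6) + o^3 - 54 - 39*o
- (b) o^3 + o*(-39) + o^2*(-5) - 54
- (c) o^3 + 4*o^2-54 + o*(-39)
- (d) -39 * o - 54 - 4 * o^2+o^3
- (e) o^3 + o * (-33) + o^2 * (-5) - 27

Expanding (o + 2)*(o - 9)*(3 + o):
= -39 * o - 54 - 4 * o^2+o^3
d) -39 * o - 54 - 4 * o^2+o^3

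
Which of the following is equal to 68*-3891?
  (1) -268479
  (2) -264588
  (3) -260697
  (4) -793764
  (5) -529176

68 * -3891 = -264588
2) -264588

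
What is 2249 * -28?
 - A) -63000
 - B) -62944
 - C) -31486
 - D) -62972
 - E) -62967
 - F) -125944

2249 * -28 = -62972
D) -62972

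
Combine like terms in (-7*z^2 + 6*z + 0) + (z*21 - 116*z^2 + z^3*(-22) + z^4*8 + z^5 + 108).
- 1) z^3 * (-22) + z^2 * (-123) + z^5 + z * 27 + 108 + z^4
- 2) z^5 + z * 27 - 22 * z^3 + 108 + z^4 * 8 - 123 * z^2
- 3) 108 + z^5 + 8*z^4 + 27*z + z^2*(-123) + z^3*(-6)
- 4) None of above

Adding the polynomials and combining like terms:
(-7*z^2 + 6*z + 0) + (z*21 - 116*z^2 + z^3*(-22) + z^4*8 + z^5 + 108)
= z^5 + z * 27 - 22 * z^3 + 108 + z^4 * 8 - 123 * z^2
2) z^5 + z * 27 - 22 * z^3 + 108 + z^4 * 8 - 123 * z^2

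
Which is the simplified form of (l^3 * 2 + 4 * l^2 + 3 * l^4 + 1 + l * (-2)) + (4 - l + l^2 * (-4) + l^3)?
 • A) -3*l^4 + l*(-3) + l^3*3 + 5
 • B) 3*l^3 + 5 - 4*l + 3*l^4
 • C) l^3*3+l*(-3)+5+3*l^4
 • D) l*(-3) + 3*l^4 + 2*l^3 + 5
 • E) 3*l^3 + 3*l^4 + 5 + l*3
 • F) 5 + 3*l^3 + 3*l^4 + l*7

Adding the polynomials and combining like terms:
(l^3*2 + 4*l^2 + 3*l^4 + 1 + l*(-2)) + (4 - l + l^2*(-4) + l^3)
= l^3*3+l*(-3)+5+3*l^4
C) l^3*3+l*(-3)+5+3*l^4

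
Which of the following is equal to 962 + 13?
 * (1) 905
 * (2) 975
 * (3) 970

962 + 13 = 975
2) 975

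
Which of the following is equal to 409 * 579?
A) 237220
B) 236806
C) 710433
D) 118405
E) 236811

409 * 579 = 236811
E) 236811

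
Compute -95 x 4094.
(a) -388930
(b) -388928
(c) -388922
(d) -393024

-95 * 4094 = -388930
a) -388930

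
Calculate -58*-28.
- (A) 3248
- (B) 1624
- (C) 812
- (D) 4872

-58 * -28 = 1624
B) 1624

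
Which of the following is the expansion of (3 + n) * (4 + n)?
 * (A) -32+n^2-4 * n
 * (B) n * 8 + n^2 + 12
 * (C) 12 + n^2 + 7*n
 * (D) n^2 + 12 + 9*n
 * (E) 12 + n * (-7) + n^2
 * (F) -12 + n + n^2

Expanding (3 + n) * (4 + n):
= 12 + n^2 + 7*n
C) 12 + n^2 + 7*n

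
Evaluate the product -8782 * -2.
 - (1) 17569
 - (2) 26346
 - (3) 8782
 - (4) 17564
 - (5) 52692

-8782 * -2 = 17564
4) 17564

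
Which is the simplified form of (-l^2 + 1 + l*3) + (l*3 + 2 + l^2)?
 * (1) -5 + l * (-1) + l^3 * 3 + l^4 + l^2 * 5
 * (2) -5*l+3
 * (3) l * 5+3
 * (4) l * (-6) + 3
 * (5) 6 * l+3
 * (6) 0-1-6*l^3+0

Adding the polynomials and combining like terms:
(-l^2 + 1 + l*3) + (l*3 + 2 + l^2)
= 6 * l+3
5) 6 * l+3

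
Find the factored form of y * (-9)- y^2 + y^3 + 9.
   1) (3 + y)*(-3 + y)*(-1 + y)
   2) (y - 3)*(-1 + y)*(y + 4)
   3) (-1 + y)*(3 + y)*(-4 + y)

We need to factor y * (-9)- y^2 + y^3 + 9.
The factored form is (3 + y)*(-3 + y)*(-1 + y).
1) (3 + y)*(-3 + y)*(-1 + y)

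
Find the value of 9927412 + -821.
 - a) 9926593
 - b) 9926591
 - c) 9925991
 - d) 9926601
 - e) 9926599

9927412 + -821 = 9926591
b) 9926591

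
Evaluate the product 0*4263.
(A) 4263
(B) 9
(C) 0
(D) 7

0 * 4263 = 0
C) 0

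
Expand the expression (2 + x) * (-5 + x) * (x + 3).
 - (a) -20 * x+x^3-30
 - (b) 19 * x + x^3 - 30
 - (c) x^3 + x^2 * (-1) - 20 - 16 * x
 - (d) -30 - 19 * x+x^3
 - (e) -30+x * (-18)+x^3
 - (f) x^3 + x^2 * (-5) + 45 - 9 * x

Expanding (2 + x) * (-5 + x) * (x + 3):
= -30 - 19 * x+x^3
d) -30 - 19 * x+x^3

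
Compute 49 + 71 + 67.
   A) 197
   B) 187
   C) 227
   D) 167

First: 49 + 71 = 120
Then: 120 + 67 = 187
B) 187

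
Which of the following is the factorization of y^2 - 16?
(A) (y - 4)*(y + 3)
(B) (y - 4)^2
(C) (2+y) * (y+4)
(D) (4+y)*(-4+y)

We need to factor y^2 - 16.
The factored form is (4+y)*(-4+y).
D) (4+y)*(-4+y)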